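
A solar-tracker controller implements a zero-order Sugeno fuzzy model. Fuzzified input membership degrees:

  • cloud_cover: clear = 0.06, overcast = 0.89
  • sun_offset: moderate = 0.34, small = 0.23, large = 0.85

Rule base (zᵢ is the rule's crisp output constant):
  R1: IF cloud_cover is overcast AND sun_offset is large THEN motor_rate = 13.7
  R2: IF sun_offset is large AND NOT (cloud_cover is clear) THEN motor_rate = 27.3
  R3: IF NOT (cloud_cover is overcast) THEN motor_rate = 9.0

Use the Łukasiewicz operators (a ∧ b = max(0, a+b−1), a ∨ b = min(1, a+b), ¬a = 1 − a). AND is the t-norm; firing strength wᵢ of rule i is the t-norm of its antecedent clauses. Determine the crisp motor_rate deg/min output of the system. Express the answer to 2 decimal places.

19.94

R1 (z=13.7): overcast=0.89, large=0.85; AND[max(0, a+b−1)] → w = 0.74
R2 (z=27.3): large=0.85, ¬clear=1−0.06=0.94; AND[max(0, a+b−1)] → w = 0.79
R3 (z=9.0): ¬overcast=1−0.89=0.11 → w = 0.11
Weighted average = (0.74·13.7 + 0.79·27.3 + 0.11·9.0) / (0.74 + 0.79 + 0.11)
  = 32.6950 / 1.6400 = 19.94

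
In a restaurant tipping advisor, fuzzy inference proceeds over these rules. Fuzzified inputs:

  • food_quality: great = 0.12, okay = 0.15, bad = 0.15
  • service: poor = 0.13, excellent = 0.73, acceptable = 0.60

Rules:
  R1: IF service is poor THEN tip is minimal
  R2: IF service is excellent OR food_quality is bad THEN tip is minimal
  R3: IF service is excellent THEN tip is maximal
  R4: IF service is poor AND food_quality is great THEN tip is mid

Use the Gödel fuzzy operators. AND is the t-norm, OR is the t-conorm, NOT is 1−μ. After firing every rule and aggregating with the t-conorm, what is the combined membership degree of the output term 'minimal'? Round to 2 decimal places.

0.73

R1: poor=0.13 → w = 0.13
R2: excellent=0.73, bad=0.15; OR[max(a, b)] → w = 0.73
R3: excellent=0.73 → w = 0.73
R4: poor=0.13, great=0.12; AND[min(a, b)] → w = 0.12
Rules with consequent 'minimal': {R1, R2} → strengths 0.13, 0.73
Aggregate via t-conorm [max(a, b)]: 0.73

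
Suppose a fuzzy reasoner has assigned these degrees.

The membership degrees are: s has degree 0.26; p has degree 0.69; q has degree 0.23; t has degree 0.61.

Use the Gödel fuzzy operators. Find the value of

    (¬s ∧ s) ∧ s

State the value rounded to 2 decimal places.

¬s = 1 − 0.26 = 0.74
¬s ∧ s = min(a, b) on (0.74, 0.26) = 0.26
(¬s ∧ s) ∧ s = min(a, b) on (0.26, 0.26) = 0.26

0.26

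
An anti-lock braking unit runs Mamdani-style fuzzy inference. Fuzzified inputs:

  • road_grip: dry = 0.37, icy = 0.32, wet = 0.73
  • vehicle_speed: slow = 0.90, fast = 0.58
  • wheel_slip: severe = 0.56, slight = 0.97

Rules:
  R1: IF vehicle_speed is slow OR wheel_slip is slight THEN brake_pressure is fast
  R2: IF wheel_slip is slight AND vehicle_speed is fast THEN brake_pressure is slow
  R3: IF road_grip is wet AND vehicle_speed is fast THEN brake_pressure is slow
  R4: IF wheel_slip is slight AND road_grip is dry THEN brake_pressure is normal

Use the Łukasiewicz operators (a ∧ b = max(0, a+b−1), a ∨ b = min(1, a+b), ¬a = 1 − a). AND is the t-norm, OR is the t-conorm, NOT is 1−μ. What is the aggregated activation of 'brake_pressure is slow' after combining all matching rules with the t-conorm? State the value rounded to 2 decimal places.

0.86

R1: slow=0.90, slight=0.97; OR[min(1, a+b)] → w = 1.00
R2: slight=0.97, fast=0.58; AND[max(0, a+b−1)] → w = 0.55
R3: wet=0.73, fast=0.58; AND[max(0, a+b−1)] → w = 0.31
R4: slight=0.97, dry=0.37; AND[max(0, a+b−1)] → w = 0.34
Rules with consequent 'slow': {R2, R3} → strengths 0.55, 0.31
Aggregate via t-conorm [min(1, a+b)]: 0.86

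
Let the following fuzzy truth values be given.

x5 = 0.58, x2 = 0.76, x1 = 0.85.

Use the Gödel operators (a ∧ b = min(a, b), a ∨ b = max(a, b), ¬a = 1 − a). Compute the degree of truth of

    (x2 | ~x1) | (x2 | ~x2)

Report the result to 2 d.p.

~x1 = 1 − 0.85 = 0.15
x2 | ~x1 = max(a, b) on (0.76, 0.15) = 0.76
~x2 = 1 − 0.76 = 0.24
x2 | ~x2 = max(a, b) on (0.76, 0.24) = 0.76
(x2 | ~x1) | (x2 | ~x2) = max(a, b) on (0.76, 0.76) = 0.76

0.76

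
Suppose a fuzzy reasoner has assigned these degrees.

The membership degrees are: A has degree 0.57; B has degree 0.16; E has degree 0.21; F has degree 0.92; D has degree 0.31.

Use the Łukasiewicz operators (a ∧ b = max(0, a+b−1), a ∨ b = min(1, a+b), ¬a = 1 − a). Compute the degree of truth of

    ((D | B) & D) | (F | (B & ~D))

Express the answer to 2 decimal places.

D | B = min(1, a+b) on (0.31, 0.16) = 0.47
(D | B) & D = max(0, a+b−1) on (0.47, 0.31) = 0.00
~D = 1 − 0.31 = 0.69
B & ~D = max(0, a+b−1) on (0.16, 0.69) = 0.00
F | (B & ~D) = min(1, a+b) on (0.92, 0.00) = 0.92
((D | B) & D) | (F | (B & ~D)) = min(1, a+b) on (0.00, 0.92) = 0.92

0.92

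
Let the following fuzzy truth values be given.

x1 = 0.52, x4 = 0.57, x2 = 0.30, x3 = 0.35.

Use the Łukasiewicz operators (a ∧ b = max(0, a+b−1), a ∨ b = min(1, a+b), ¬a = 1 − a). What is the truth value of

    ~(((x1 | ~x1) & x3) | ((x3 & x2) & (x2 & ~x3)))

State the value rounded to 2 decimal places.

0.65

~x1 = 1 − 0.52 = 0.48
x1 | ~x1 = min(1, a+b) on (0.52, 0.48) = 1.00
(x1 | ~x1) & x3 = max(0, a+b−1) on (1.00, 0.35) = 0.35
x3 & x2 = max(0, a+b−1) on (0.35, 0.30) = 0.00
~x3 = 1 − 0.35 = 0.65
x2 & ~x3 = max(0, a+b−1) on (0.30, 0.65) = 0.00
(x3 & x2) & (x2 & ~x3) = max(0, a+b−1) on (0.00, 0.00) = 0.00
((x1 | ~x1) & x3) | ((x3 & x2) & (x2 & ~x3)) = min(1, a+b) on (0.35, 0.00) = 0.35
~(((x1 | ~x1) & x3) | ((x3 & x2) & (x2 & ~x3))) = 1 − 0.35 = 0.65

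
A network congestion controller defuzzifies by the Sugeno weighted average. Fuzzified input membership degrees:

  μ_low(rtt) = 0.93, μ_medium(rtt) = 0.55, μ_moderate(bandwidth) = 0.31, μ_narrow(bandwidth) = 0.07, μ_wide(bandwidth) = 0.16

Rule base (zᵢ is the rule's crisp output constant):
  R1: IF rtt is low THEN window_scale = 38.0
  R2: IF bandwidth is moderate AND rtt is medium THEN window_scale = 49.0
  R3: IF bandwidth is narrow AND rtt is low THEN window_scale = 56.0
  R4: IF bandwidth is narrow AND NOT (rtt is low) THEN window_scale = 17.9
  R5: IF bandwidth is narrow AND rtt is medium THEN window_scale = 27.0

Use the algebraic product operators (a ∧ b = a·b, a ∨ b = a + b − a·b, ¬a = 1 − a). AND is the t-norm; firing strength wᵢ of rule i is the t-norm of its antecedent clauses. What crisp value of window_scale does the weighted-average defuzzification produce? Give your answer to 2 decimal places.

R1 (z=38.0): low=0.93 → w = 0.9300
R2 (z=49.0): moderate=0.31, medium=0.55; AND[a·b] → w = 0.1705
R3 (z=56.0): narrow=0.07, low=0.93; AND[a·b] → w = 0.0651
R4 (z=17.9): narrow=0.07, ¬low=1−0.93=0.07; AND[a·b] → w = 0.0049
R5 (z=27.0): narrow=0.07, medium=0.55; AND[a·b] → w = 0.0385
Weighted average = (0.9300·38.0 + 0.1705·49.0 + 0.0651·56.0 + 0.0049·17.9 + 0.0385·27.0) / (0.9300 + 0.1705 + 0.0651 + 0.0049 + 0.0385)
  = 48.4673 / 1.2090 = 40.09

40.09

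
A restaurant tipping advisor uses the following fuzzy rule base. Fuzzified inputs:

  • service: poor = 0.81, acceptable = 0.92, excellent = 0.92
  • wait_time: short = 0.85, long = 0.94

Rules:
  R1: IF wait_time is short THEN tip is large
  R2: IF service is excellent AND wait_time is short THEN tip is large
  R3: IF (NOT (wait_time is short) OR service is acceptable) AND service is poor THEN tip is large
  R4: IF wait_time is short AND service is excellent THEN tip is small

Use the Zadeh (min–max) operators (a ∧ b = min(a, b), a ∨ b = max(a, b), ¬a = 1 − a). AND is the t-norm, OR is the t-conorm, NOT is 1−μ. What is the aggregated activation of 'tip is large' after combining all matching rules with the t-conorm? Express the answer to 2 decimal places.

0.85

R1: short=0.85 → w = 0.85
R2: excellent=0.92, short=0.85; AND[min(a, b)] → w = 0.85
R3: (¬short=1−0.85=0.15 OR acceptable=0.92) = 0.92; AND[min(a, b)] with poor=0.81 → w = 0.81
R4: short=0.85, excellent=0.92; AND[min(a, b)] → w = 0.85
Rules with consequent 'large': {R1, R2, R3} → strengths 0.85, 0.85, 0.81
Aggregate via t-conorm [max(a, b)]: 0.85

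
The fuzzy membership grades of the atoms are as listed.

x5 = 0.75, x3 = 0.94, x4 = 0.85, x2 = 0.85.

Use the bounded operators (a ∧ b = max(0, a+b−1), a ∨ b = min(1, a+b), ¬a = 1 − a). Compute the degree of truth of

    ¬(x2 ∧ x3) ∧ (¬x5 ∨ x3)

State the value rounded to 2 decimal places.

x2 ∧ x3 = max(0, a+b−1) on (0.85, 0.94) = 0.79
¬(x2 ∧ x3) = 1 − 0.79 = 0.21
¬x5 = 1 − 0.75 = 0.25
¬x5 ∨ x3 = min(1, a+b) on (0.25, 0.94) = 1.00
¬(x2 ∧ x3) ∧ (¬x5 ∨ x3) = max(0, a+b−1) on (0.21, 1.00) = 0.21

0.21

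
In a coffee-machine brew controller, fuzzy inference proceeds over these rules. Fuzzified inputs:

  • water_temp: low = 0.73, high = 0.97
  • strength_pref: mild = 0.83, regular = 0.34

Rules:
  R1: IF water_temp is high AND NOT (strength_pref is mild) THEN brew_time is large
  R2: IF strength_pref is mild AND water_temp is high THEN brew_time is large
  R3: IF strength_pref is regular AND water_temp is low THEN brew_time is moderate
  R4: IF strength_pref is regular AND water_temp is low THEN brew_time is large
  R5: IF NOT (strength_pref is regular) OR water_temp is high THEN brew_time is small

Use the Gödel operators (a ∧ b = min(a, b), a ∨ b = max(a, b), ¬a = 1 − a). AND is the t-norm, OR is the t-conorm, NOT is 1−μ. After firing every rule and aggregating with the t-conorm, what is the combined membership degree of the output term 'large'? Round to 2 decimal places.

R1: high=0.97, ¬mild=1−0.83=0.17; AND[min(a, b)] → w = 0.17
R2: mild=0.83, high=0.97; AND[min(a, b)] → w = 0.83
R3: regular=0.34, low=0.73; AND[min(a, b)] → w = 0.34
R4: regular=0.34, low=0.73; AND[min(a, b)] → w = 0.34
R5: ¬regular=1−0.34=0.66, high=0.97; OR[max(a, b)] → w = 0.97
Rules with consequent 'large': {R1, R2, R4} → strengths 0.17, 0.83, 0.34
Aggregate via t-conorm [max(a, b)]: 0.83

0.83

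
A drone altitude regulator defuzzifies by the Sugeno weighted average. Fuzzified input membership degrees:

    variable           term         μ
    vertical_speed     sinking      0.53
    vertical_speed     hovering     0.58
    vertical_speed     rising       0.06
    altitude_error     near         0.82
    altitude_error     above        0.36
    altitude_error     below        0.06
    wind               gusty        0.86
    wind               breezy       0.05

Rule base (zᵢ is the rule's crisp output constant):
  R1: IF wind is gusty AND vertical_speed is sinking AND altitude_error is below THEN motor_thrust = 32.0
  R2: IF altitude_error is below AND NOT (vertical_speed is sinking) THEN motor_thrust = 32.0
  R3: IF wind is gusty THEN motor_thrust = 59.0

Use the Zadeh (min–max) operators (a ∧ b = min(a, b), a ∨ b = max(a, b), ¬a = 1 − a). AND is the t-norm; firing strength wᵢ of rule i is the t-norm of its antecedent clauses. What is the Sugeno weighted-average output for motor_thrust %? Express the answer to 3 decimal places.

55.694

R1 (z=32.0): gusty=0.86, sinking=0.53, below=0.06; AND[min(a, b)] → w = 0.06
R2 (z=32.0): below=0.06, ¬sinking=1−0.53=0.47; AND[min(a, b)] → w = 0.06
R3 (z=59.0): gusty=0.86 → w = 0.86
Weighted average = (0.06·32.0 + 0.06·32.0 + 0.86·59.0) / (0.06 + 0.06 + 0.86)
  = 54.5800 / 0.9800 = 55.694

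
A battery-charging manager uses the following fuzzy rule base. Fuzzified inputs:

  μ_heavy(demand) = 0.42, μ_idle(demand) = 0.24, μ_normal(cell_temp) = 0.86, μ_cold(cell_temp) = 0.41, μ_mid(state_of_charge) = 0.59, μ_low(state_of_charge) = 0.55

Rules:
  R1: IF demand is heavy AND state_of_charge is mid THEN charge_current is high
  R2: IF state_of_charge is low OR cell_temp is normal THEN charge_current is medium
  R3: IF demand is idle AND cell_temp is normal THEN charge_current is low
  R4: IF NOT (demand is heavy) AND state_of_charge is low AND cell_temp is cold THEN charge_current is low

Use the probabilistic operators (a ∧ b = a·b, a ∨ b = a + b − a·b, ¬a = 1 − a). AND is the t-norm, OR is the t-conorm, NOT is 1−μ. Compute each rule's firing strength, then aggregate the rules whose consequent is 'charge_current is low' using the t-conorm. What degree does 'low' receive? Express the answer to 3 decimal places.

0.310

R1: heavy=0.42, mid=0.59; AND[a·b] → w = 0.2478
R2: low=0.55, normal=0.86; OR[a + b − a·b] → w = 0.9370
R3: idle=0.24, normal=0.86; AND[a·b] → w = 0.2064
R4: ¬heavy=1−0.42=0.58, low=0.55, cold=0.41; AND[a·b] → w = 0.1308
Rules with consequent 'low': {R3, R4} → strengths 0.2064, 0.1308
Aggregate via t-conorm [a + b − a·b]: 0.3102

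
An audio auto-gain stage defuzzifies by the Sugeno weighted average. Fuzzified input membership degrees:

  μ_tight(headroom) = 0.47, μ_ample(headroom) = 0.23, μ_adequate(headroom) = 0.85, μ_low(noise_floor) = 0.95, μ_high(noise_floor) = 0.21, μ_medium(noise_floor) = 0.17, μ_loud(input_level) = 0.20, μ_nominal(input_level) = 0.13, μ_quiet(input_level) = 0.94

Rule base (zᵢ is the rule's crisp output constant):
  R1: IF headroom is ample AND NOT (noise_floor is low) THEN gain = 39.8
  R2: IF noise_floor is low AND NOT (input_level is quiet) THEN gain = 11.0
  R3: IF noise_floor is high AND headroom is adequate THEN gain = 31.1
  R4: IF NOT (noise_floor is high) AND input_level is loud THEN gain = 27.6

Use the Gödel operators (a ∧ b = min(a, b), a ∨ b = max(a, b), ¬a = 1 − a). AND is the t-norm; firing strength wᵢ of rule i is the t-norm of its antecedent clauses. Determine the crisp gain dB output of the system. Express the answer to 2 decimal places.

28.27

R1 (z=39.8): ample=0.23, ¬low=1−0.95=0.05; AND[min(a, b)] → w = 0.05
R2 (z=11.0): low=0.95, ¬quiet=1−0.94=0.06; AND[min(a, b)] → w = 0.06
R3 (z=31.1): high=0.21, adequate=0.85; AND[min(a, b)] → w = 0.21
R4 (z=27.6): ¬high=1−0.21=0.79, loud=0.20; AND[min(a, b)] → w = 0.20
Weighted average = (0.05·39.8 + 0.06·11.0 + 0.21·31.1 + 0.20·27.6) / (0.05 + 0.06 + 0.21 + 0.20)
  = 14.7010 / 0.5200 = 28.27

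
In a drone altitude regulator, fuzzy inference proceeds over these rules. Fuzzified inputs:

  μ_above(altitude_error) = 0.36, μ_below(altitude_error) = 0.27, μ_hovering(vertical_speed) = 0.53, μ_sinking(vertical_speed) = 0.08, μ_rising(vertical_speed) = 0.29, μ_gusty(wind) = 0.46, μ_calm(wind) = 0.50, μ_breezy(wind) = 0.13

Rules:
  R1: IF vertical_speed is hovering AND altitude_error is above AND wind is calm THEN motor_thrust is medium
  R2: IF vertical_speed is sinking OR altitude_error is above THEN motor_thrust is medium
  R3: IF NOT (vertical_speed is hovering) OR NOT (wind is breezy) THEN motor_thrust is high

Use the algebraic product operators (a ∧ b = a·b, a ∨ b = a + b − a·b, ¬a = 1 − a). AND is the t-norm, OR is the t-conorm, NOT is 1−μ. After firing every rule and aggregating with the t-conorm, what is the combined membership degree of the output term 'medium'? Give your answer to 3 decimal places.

0.467

R1: hovering=0.53, above=0.36, calm=0.50; AND[a·b] → w = 0.0954
R2: sinking=0.08, above=0.36; OR[a + b − a·b] → w = 0.4112
R3: ¬hovering=1−0.53=0.47, ¬breezy=1−0.13=0.87; OR[a + b − a·b] → w = 0.9311
Rules with consequent 'medium': {R1, R2} → strengths 0.0954, 0.4112
Aggregate via t-conorm [a + b − a·b]: 0.4674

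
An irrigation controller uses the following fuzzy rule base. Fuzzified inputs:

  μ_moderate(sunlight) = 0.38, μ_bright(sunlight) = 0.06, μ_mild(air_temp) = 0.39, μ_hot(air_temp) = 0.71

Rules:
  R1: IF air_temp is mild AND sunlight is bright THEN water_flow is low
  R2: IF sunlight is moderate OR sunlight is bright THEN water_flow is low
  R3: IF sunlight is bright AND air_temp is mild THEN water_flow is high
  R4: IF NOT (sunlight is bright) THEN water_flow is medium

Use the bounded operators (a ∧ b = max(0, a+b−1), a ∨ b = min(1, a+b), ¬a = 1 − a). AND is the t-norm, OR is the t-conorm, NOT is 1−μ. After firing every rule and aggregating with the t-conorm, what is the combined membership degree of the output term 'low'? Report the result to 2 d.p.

0.44

R1: mild=0.39, bright=0.06; AND[max(0, a+b−1)] → w = 0.00
R2: moderate=0.38, bright=0.06; OR[min(1, a+b)] → w = 0.44
R3: bright=0.06, mild=0.39; AND[max(0, a+b−1)] → w = 0.00
R4: ¬bright=1−0.06=0.94 → w = 0.94
Rules with consequent 'low': {R1, R2} → strengths 0.00, 0.44
Aggregate via t-conorm [min(1, a+b)]: 0.44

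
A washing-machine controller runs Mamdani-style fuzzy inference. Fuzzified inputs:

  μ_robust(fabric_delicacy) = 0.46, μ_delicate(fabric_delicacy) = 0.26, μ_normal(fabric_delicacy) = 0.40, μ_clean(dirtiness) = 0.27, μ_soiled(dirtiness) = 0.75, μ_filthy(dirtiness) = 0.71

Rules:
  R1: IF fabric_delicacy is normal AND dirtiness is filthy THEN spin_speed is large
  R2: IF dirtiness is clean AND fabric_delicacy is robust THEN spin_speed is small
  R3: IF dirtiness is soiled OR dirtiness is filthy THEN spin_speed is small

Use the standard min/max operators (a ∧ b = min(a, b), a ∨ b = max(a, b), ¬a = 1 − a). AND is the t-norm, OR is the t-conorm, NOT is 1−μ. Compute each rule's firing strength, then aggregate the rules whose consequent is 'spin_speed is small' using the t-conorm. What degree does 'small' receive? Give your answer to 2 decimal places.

0.75

R1: normal=0.40, filthy=0.71; AND[min(a, b)] → w = 0.40
R2: clean=0.27, robust=0.46; AND[min(a, b)] → w = 0.27
R3: soiled=0.75, filthy=0.71; OR[max(a, b)] → w = 0.75
Rules with consequent 'small': {R2, R3} → strengths 0.27, 0.75
Aggregate via t-conorm [max(a, b)]: 0.75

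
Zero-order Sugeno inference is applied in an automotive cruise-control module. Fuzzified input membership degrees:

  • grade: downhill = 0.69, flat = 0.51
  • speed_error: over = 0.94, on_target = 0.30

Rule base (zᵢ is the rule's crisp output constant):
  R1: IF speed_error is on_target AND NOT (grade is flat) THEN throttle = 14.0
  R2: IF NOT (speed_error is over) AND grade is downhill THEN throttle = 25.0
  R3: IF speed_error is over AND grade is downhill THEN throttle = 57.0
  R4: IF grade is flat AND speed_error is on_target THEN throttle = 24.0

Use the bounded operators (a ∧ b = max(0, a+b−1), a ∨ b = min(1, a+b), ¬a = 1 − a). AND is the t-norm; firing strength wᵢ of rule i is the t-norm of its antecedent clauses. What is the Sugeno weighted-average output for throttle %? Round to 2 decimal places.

57.00

R1 (z=14.0): on_target=0.30, ¬flat=1−0.51=0.49; AND[max(0, a+b−1)] → w = 0.00
R2 (z=25.0): ¬over=1−0.94=0.06, downhill=0.69; AND[max(0, a+b−1)] → w = 0.00
R3 (z=57.0): over=0.94, downhill=0.69; AND[max(0, a+b−1)] → w = 0.63
R4 (z=24.0): flat=0.51, on_target=0.30; AND[max(0, a+b−1)] → w = 0.00
Weighted average = (0.00·14.0 + 0.00·25.0 + 0.63·57.0 + 0.00·24.0) / (0.00 + 0.00 + 0.63 + 0.00)
  = 35.9100 / 0.6300 = 57.00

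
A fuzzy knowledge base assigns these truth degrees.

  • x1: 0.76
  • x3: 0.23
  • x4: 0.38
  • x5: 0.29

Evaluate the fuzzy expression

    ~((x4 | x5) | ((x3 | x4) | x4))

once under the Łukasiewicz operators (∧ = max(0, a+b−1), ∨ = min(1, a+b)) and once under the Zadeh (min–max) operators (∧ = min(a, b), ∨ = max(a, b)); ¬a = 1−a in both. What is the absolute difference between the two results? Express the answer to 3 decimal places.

Under Łukasiewicz:
  x4 | x5 = min(1, a+b) on (0.38, 0.29) = 0.67
  x3 | x4 = min(1, a+b) on (0.23, 0.38) = 0.61
  (x3 | x4) | x4 = min(1, a+b) on (0.61, 0.38) = 0.99
  (x4 | x5) | ((x3 | x4) | x4) = min(1, a+b) on (0.67, 0.99) = 1.00
  ~((x4 | x5) | ((x3 | x4) | x4)) = 1 − 1.00 = 0.00
  → value = 0.0000
Under Zadeh (min–max):
  x4 | x5 = max(a, b) on (0.38, 0.29) = 0.38
  x3 | x4 = max(a, b) on (0.23, 0.38) = 0.38
  (x3 | x4) | x4 = max(a, b) on (0.38, 0.38) = 0.38
  (x4 | x5) | ((x3 | x4) | x4) = max(a, b) on (0.38, 0.38) = 0.38
  ~((x4 | x5) | ((x3 | x4) | x4)) = 1 − 0.38 = 0.62
  → value = 0.6200
|0.0000 − 0.6200| = 0.620

0.620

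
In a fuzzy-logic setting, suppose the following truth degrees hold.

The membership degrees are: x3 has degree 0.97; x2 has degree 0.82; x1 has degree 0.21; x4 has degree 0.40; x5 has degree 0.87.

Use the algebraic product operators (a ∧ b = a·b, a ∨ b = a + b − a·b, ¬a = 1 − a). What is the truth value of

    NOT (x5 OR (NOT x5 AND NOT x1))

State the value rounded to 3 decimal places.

0.117

NOT x5 = 1 − 0.8700 = 0.1300
NOT x1 = 1 − 0.2100 = 0.7900
NOT x5 AND NOT x1 = a·b on (0.1300, 0.7900) = 0.1027
x5 OR (NOT x5 AND NOT x1) = a + b − a·b on (0.8700, 0.1027) = 0.8834
NOT (x5 OR (NOT x5 AND NOT x1)) = 1 − 0.8834 = 0.1166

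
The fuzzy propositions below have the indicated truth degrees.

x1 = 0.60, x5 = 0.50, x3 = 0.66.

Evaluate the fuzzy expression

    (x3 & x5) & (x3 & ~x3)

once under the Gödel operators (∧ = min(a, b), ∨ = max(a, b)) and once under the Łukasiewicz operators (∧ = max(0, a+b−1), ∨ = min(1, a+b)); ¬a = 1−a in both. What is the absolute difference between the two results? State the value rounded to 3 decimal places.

Under Gödel:
  x3 & x5 = min(a, b) on (0.66, 0.50) = 0.50
  ~x3 = 1 − 0.66 = 0.34
  x3 & ~x3 = min(a, b) on (0.66, 0.34) = 0.34
  (x3 & x5) & (x3 & ~x3) = min(a, b) on (0.50, 0.34) = 0.34
  → value = 0.3400
Under Łukasiewicz:
  x3 & x5 = max(0, a+b−1) on (0.66, 0.50) = 0.16
  ~x3 = 1 − 0.66 = 0.34
  x3 & ~x3 = max(0, a+b−1) on (0.66, 0.34) = 0.00
  (x3 & x5) & (x3 & ~x3) = max(0, a+b−1) on (0.16, 0.00) = 0.00
  → value = 0.0000
|0.3400 − 0.0000| = 0.340

0.340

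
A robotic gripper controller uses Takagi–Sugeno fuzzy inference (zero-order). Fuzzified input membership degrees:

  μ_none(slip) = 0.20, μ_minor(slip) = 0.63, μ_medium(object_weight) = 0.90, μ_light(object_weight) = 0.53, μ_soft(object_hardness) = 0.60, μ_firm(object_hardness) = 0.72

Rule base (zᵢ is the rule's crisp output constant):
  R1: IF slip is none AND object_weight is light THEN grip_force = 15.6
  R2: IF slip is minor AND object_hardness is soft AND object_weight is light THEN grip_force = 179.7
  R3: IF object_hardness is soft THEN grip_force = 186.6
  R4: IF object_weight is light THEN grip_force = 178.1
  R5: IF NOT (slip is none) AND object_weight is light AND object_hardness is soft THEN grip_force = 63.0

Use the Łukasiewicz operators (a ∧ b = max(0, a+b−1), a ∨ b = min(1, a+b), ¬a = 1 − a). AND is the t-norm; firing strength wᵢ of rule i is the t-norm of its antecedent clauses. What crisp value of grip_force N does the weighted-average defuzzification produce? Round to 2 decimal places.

R1 (z=15.6): none=0.20, light=0.53; AND[max(0, a+b−1)] → w = 0.00
R2 (z=179.7): minor=0.63, soft=0.60, light=0.53; AND[max(0, a+b−1)] → w = 0.00
R3 (z=186.6): soft=0.60 → w = 0.60
R4 (z=178.1): light=0.53 → w = 0.53
R5 (z=63.0): ¬none=1−0.20=0.80, light=0.53, soft=0.60; AND[max(0, a+b−1)] → w = 0.00
Weighted average = (0.00·15.6 + 0.00·179.7 + 0.60·186.6 + 0.53·178.1 + 0.00·63.0) / (0.00 + 0.00 + 0.60 + 0.53 + 0.00)
  = 206.3530 / 1.1300 = 182.61

182.61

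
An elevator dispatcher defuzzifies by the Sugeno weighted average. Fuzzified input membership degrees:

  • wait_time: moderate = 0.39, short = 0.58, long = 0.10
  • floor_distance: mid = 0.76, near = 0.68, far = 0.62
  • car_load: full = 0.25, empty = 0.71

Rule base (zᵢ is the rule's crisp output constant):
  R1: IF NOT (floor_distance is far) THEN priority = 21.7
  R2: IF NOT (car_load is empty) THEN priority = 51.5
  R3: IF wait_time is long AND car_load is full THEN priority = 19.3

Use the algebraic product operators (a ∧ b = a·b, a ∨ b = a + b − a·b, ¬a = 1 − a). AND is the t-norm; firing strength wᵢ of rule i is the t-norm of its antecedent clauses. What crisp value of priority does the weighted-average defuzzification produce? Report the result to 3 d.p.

34.048

R1 (z=21.7): ¬far=1−0.62=0.38 → w = 0.3800
R2 (z=51.5): ¬empty=1−0.71=0.29 → w = 0.2900
R3 (z=19.3): long=0.10, full=0.25; AND[a·b] → w = 0.0250
Weighted average = (0.3800·21.7 + 0.2900·51.5 + 0.0250·19.3) / (0.3800 + 0.2900 + 0.0250)
  = 23.6635 / 0.6950 = 34.048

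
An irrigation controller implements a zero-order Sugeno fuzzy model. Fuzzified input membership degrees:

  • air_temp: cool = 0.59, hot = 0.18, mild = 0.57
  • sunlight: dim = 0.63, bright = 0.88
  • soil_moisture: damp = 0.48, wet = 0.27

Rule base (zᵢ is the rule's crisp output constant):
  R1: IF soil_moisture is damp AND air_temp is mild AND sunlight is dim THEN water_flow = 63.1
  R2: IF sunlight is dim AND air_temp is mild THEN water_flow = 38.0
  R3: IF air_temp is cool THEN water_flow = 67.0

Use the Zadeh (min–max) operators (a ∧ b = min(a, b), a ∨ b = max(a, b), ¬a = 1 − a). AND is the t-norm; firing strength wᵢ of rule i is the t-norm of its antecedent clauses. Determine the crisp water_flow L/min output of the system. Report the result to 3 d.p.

55.779

R1 (z=63.1): damp=0.48, mild=0.57, dim=0.63; AND[min(a, b)] → w = 0.48
R2 (z=38.0): dim=0.63, mild=0.57; AND[min(a, b)] → w = 0.57
R3 (z=67.0): cool=0.59 → w = 0.59
Weighted average = (0.48·63.1 + 0.57·38.0 + 0.59·67.0) / (0.48 + 0.57 + 0.59)
  = 91.4780 / 1.6400 = 55.779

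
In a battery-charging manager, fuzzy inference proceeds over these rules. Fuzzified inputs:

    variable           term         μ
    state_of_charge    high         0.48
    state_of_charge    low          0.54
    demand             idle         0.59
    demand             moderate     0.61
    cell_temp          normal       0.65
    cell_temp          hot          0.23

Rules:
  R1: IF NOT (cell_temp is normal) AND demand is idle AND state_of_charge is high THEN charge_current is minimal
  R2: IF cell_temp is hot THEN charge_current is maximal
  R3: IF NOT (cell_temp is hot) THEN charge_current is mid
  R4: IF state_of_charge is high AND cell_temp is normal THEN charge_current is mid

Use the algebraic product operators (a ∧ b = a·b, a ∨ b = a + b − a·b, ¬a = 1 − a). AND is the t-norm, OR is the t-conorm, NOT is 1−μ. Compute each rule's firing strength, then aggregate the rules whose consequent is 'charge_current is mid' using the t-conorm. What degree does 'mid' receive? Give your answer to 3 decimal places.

0.842

R1: ¬normal=1−0.65=0.35, idle=0.59, high=0.48; AND[a·b] → w = 0.0991
R2: hot=0.23 → w = 0.2300
R3: ¬hot=1−0.23=0.77 → w = 0.7700
R4: high=0.48, normal=0.65; AND[a·b] → w = 0.3120
Rules with consequent 'mid': {R3, R4} → strengths 0.7700, 0.3120
Aggregate via t-conorm [a + b − a·b]: 0.8418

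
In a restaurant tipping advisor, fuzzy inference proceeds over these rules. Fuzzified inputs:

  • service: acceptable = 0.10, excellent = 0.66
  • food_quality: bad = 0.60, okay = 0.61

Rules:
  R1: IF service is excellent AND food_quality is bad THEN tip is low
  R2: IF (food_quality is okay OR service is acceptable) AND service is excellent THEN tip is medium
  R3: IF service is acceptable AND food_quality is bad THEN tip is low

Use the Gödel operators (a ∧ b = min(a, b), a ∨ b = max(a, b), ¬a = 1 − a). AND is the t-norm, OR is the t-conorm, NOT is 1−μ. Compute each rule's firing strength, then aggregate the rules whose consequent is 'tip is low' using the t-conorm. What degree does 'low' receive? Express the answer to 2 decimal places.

0.60

R1: excellent=0.66, bad=0.60; AND[min(a, b)] → w = 0.60
R2: (okay=0.61 OR acceptable=0.10) = 0.61; AND[min(a, b)] with excellent=0.66 → w = 0.61
R3: acceptable=0.10, bad=0.60; AND[min(a, b)] → w = 0.10
Rules with consequent 'low': {R1, R3} → strengths 0.60, 0.10
Aggregate via t-conorm [max(a, b)]: 0.60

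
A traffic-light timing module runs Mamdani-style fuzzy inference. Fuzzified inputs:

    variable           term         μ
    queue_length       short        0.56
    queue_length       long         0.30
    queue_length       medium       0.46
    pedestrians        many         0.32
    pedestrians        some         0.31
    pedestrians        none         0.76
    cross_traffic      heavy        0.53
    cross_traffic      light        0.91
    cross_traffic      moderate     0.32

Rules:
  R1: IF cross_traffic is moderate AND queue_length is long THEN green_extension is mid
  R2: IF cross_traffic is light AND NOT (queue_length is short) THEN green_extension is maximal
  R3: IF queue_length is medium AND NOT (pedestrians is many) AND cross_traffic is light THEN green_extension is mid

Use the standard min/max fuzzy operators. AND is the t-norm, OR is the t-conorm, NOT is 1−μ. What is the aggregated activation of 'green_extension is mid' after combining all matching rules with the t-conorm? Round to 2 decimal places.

0.46

R1: moderate=0.32, long=0.30; AND[min(a, b)] → w = 0.30
R2: light=0.91, ¬short=1−0.56=0.44; AND[min(a, b)] → w = 0.44
R3: medium=0.46, ¬many=1−0.32=0.68, light=0.91; AND[min(a, b)] → w = 0.46
Rules with consequent 'mid': {R1, R3} → strengths 0.30, 0.46
Aggregate via t-conorm [max(a, b)]: 0.46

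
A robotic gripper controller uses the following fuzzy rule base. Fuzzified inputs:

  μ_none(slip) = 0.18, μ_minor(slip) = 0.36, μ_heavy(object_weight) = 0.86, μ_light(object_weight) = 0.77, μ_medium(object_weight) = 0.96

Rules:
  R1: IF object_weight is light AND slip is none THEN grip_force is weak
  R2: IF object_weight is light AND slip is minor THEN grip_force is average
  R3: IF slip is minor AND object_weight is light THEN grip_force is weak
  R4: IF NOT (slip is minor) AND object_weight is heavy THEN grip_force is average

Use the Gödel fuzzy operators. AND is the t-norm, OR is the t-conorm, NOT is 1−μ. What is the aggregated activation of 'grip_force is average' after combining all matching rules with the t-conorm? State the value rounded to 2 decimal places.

R1: light=0.77, none=0.18; AND[min(a, b)] → w = 0.18
R2: light=0.77, minor=0.36; AND[min(a, b)] → w = 0.36
R3: minor=0.36, light=0.77; AND[min(a, b)] → w = 0.36
R4: ¬minor=1−0.36=0.64, heavy=0.86; AND[min(a, b)] → w = 0.64
Rules with consequent 'average': {R2, R4} → strengths 0.36, 0.64
Aggregate via t-conorm [max(a, b)]: 0.64

0.64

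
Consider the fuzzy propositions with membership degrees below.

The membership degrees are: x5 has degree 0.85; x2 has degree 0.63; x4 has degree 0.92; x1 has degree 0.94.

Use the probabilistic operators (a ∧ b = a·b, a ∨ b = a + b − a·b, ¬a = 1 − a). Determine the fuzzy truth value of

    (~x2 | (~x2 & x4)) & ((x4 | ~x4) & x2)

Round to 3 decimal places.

0.341

~x2 = 1 − 0.6300 = 0.3700
~x2 = 1 − 0.6300 = 0.3700
~x2 & x4 = a·b on (0.3700, 0.9200) = 0.3404
~x2 | (~x2 & x4) = a + b − a·b on (0.3700, 0.3404) = 0.5845
~x4 = 1 − 0.9200 = 0.0800
x4 | ~x4 = a + b − a·b on (0.9200, 0.0800) = 0.9264
(x4 | ~x4) & x2 = a·b on (0.9264, 0.6300) = 0.5836
(~x2 | (~x2 & x4)) & ((x4 | ~x4) & x2) = a·b on (0.5845, 0.5836) = 0.3411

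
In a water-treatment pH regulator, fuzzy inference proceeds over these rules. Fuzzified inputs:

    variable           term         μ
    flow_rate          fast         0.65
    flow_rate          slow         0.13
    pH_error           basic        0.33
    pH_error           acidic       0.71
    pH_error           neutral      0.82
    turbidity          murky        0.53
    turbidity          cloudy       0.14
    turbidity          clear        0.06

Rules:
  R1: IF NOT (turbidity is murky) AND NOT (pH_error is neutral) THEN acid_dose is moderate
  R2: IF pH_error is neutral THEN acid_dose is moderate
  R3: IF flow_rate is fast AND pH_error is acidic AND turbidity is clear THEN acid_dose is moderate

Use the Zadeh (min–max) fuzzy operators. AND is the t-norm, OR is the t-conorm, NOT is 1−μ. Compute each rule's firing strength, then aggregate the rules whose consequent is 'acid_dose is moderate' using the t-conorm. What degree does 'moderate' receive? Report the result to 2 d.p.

0.82

R1: ¬murky=1−0.53=0.47, ¬neutral=1−0.82=0.18; AND[min(a, b)] → w = 0.18
R2: neutral=0.82 → w = 0.82
R3: fast=0.65, acidic=0.71, clear=0.06; AND[min(a, b)] → w = 0.06
Rules with consequent 'moderate': {R1, R2, R3} → strengths 0.18, 0.82, 0.06
Aggregate via t-conorm [max(a, b)]: 0.82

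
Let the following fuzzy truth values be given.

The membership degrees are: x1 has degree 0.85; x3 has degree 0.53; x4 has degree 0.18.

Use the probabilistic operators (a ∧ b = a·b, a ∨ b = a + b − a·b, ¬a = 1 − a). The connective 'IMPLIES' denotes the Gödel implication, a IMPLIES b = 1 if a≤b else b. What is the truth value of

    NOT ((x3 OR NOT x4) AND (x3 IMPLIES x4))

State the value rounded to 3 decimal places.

NOT x4 = 1 − 0.1800 = 0.8200
x3 OR NOT x4 = a + b − a·b on (0.5300, 0.8200) = 0.9154
x3 IMPLIES x4  [Gödel: 1 if a≤b else b] with a=0.5300, b=0.1800 → 0.1800
(x3 OR NOT x4) AND (x3 IMPLIES x4) = a·b on (0.9154, 0.1800) = 0.1648
NOT ((x3 OR NOT x4) AND (x3 IMPLIES x4)) = 1 − 0.1648 = 0.8352

0.835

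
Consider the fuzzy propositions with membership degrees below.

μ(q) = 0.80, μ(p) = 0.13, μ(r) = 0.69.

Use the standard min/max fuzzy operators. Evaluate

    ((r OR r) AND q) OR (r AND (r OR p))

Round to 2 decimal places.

r OR r = max(a, b) on (0.69, 0.69) = 0.69
(r OR r) AND q = min(a, b) on (0.69, 0.80) = 0.69
r OR p = max(a, b) on (0.69, 0.13) = 0.69
r AND (r OR p) = min(a, b) on (0.69, 0.69) = 0.69
((r OR r) AND q) OR (r AND (r OR p)) = max(a, b) on (0.69, 0.69) = 0.69

0.69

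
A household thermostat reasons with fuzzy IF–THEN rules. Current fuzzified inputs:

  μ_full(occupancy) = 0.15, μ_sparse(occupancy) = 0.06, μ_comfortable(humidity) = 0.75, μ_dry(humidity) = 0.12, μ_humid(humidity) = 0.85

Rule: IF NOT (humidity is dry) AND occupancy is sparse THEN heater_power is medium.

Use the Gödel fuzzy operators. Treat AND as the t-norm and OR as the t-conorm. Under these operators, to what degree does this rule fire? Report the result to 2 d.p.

0.06

firing strength: ¬dry=1−0.12=0.88, sparse=0.06; AND[min(a, b)] → w = 0.06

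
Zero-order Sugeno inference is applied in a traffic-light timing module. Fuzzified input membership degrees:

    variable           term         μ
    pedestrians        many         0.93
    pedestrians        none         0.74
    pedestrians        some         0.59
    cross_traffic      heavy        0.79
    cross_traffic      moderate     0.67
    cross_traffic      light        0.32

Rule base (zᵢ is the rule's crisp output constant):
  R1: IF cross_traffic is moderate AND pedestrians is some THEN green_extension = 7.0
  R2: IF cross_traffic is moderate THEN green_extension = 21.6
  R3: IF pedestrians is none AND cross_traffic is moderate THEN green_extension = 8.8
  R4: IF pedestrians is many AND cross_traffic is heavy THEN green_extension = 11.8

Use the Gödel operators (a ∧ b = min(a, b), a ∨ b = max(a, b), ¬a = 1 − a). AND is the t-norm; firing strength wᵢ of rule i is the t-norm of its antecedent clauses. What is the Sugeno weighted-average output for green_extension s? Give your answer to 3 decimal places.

12.434

R1 (z=7.0): moderate=0.67, some=0.59; AND[min(a, b)] → w = 0.59
R2 (z=21.6): moderate=0.67 → w = 0.67
R3 (z=8.8): none=0.74, moderate=0.67; AND[min(a, b)] → w = 0.67
R4 (z=11.8): many=0.93, heavy=0.79; AND[min(a, b)] → w = 0.79
Weighted average = (0.59·7.0 + 0.67·21.6 + 0.67·8.8 + 0.79·11.8) / (0.59 + 0.67 + 0.67 + 0.79)
  = 33.8200 / 2.7200 = 12.434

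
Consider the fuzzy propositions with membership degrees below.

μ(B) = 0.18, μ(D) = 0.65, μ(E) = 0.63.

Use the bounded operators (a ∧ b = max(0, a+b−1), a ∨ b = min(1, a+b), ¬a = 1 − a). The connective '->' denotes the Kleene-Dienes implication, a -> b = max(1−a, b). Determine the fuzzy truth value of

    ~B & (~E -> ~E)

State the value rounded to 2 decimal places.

~B = 1 − 0.18 = 0.82
~E = 1 − 0.63 = 0.37
~E = 1 − 0.63 = 0.37
~E -> ~E  [Kleene-Dienes: max(1−a, b)] with a=0.37, b=0.37 → 0.63
~B & (~E -> ~E) = max(0, a+b−1) on (0.82, 0.63) = 0.45

0.45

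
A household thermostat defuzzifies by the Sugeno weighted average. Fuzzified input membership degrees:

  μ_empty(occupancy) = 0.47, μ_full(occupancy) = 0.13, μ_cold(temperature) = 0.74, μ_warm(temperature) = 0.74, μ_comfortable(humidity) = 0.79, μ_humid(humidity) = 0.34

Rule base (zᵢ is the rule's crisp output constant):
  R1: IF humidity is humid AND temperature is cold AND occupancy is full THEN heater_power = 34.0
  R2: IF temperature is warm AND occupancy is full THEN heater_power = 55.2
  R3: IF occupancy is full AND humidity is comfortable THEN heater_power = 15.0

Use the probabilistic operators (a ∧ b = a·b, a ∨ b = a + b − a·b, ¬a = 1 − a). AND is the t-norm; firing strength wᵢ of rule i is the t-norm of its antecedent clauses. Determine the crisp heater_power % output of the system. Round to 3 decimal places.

34.381

R1 (z=34.0): humid=0.34, cold=0.74, full=0.13; AND[a·b] → w = 0.0327
R2 (z=55.2): warm=0.74, full=0.13; AND[a·b] → w = 0.0962
R3 (z=15.0): full=0.13, comfortable=0.79; AND[a·b] → w = 0.1027
Weighted average = (0.0327·34.0 + 0.0962·55.2 + 0.1027·15.0) / (0.0327 + 0.0962 + 0.1027)
  = 7.9628 / 0.2316 = 34.381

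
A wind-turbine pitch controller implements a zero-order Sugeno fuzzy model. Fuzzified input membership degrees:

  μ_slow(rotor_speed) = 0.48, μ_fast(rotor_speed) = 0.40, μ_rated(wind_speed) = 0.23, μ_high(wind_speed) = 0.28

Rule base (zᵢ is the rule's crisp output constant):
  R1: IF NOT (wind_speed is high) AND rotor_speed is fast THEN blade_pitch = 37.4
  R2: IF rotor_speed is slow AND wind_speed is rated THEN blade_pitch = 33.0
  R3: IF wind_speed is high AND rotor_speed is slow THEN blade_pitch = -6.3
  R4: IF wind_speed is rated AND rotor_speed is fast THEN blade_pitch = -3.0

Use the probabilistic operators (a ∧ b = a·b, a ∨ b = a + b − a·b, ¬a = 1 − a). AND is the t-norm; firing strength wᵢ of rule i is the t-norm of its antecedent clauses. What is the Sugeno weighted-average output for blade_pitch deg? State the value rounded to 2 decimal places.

21.27

R1 (z=37.4): ¬high=1−0.28=0.72, fast=0.40; AND[a·b] → w = 0.2880
R2 (z=33.0): slow=0.48, rated=0.23; AND[a·b] → w = 0.1104
R3 (z=-6.3): high=0.28, slow=0.48; AND[a·b] → w = 0.1344
R4 (z=-3.0): rated=0.23, fast=0.40; AND[a·b] → w = 0.0920
Weighted average = (0.2880·37.4 + 0.1104·33.0 + 0.1344·-6.3 + 0.0920·-3.0) / (0.2880 + 0.1104 + 0.1344 + 0.0920)
  = 13.2917 / 0.6248 = 21.27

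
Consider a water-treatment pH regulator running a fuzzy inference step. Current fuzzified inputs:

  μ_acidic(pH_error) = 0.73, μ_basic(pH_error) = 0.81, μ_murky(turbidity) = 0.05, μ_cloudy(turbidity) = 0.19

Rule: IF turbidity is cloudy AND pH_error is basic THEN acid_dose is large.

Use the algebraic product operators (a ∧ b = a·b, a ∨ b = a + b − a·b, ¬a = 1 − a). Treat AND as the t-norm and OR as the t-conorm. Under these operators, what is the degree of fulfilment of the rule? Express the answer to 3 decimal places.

firing strength: cloudy=0.19, basic=0.81; AND[a·b] → w = 0.1539

0.154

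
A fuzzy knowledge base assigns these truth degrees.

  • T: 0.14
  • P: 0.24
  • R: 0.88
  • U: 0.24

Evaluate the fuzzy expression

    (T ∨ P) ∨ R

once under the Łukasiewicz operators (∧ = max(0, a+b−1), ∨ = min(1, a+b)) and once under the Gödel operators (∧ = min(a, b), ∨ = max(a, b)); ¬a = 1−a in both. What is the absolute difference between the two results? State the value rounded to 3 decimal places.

Under Łukasiewicz:
  T ∨ P = min(1, a+b) on (0.14, 0.24) = 0.38
  (T ∨ P) ∨ R = min(1, a+b) on (0.38, 0.88) = 1.00
  → value = 1.0000
Under Gödel:
  T ∨ P = max(a, b) on (0.14, 0.24) = 0.24
  (T ∨ P) ∨ R = max(a, b) on (0.24, 0.88) = 0.88
  → value = 0.8800
|1.0000 − 0.8800| = 0.120

0.120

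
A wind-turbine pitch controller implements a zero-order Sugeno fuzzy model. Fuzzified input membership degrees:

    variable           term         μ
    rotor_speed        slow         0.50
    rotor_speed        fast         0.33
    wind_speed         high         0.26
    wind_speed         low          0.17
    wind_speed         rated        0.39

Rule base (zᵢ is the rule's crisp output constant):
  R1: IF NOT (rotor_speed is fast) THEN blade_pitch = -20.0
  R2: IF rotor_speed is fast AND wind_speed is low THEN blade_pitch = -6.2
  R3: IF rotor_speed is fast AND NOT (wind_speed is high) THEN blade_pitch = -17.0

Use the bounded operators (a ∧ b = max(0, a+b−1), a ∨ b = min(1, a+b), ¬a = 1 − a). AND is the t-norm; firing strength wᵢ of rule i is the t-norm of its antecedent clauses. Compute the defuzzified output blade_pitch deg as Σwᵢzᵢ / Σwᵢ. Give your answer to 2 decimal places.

R1 (z=-20.0): ¬fast=1−0.33=0.67 → w = 0.67
R2 (z=-6.2): fast=0.33, low=0.17; AND[max(0, a+b−1)] → w = 0.00
R3 (z=-17.0): fast=0.33, ¬high=1−0.26=0.74; AND[max(0, a+b−1)] → w = 0.07
Weighted average = (0.67·-20.0 + 0.00·-6.2 + 0.07·-17.0) / (0.67 + 0.00 + 0.07)
  = -14.5900 / 0.7400 = -19.72

-19.72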